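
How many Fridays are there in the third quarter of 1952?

13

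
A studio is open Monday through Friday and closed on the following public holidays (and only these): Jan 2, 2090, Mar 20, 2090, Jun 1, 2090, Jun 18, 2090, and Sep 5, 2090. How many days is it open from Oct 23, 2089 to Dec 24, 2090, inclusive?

Oct 23, 2089 is a Sunday.
From Oct 23, 2089 to Dec 24, 2090 is 428 days inclusive.
428 = 7 × 61 + 1, so there are 61 full weeks plus 1 extra day.
Each full week contributes 5 weekdays (Mon–Fri): 61 × 5 = 305.
The 1 extra day is Sun — none qualify.
Total: 305 + 0 = 305.
Holidays: Jan 2, 2090 (Mon); Mar 20, 2090 (Mon); Jun 1, 2090 (Thu); Jun 18, 2090 (Sun); Sep 5, 2090 (Tue).
4 of the 5 holidays fall on weekdays; the rest are weekends and were already excluded.
Business days: 305 − 4 = 301.

301 working days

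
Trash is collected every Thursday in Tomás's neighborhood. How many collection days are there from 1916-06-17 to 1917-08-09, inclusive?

60 Thursdays

1916-06-17 is a Saturday.
That's 419 days from start to end, counting both.
419 = 7 × 59 + 6, so there are 59 full weeks plus 6 extra days.
Each full week contributes one Thursday: 59 so far.
The 6 extra days are Sat, Sun, Mon, Tue, Wed, Thu — 1 of them qualifies.
Total: 59 + 1 = 60.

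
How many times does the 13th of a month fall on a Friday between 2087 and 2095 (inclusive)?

14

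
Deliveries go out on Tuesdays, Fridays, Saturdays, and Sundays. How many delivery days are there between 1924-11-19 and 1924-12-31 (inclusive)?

24

1924-11-19 is a Wednesday.
From 1924-11-19 to 1924-12-31 is 43 days inclusive.
43 = 7 × 6 + 1, so there are 6 full weeks plus 1 extra day.
Each full week contributes 4 days from the set (Tue, Fri, Sat, Sun): 6 × 4 = 24.
The 1 extra day is Wed — none qualify.
Total: 24 + 0 = 24.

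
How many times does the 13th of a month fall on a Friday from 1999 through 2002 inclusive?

Friday-the-13ths by year:
1999: Aug
2000: Oct
2001: Apr, Jul
2002: Sep, Dec

6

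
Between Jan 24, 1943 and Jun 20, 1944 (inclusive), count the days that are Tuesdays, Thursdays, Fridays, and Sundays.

Jan 24, 1943 is a Sunday.
From Jan 24, 1943 to Jun 20, 1944 is 514 days inclusive.
514 = 7 × 73 + 3, so there are 73 full weeks plus 3 extra days.
Each full week contributes 4 days from the set (Tue, Thu, Fri, Sun): 73 × 4 = 292.
The 3 extra days are Sunday, Monday, Tuesday — 2 of them qualify.
Total: 292 + 2 = 294.

294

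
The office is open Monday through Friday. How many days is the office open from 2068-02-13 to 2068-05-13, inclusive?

2068-02-13 is a Monday.
The range spans 91 days (inclusive of both endpoints).
91 = 7 × 13, so the span is exactly 13 full weeks.
Each full week contributes 5 weekdays (Mon–Fri): 13 × 5 = 65.
Total: 65.

65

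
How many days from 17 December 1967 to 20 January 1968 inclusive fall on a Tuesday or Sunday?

17 December 1967 is a Sunday.
From 17 December 1967 to 20 January 1968 is 35 days inclusive.
35 = 7 × 5, so the span is exactly 5 full weeks.
Each full week contributes 2 days from the set (Tue, Sun): 5 × 2 = 10.
Total: 10.

10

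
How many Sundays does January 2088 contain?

Jan 1, 2088 is a Thursday.
The range spans 31 days (inclusive of both endpoints).
31 = 7 × 4 + 3, so there are 4 full weeks plus 3 extra days.
Each full week contributes one Sunday: 4 so far.
The 3 extra days are Thu, Fri, Sat — none qualify.
Total: 4 + 0 = 4.

4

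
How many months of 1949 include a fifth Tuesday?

4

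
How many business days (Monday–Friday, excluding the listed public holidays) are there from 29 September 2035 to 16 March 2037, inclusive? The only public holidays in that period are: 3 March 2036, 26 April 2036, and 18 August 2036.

379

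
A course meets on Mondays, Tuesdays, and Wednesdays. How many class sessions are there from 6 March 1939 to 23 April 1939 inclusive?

6 March 1939 is a Monday.
From 6 March 1939 to 23 April 1939 is 49 days inclusive.
49 = 7 × 7, so the span is exactly 7 full weeks.
Each full week contributes 3 days from the set (Mon, Tue, Wed): 7 × 3 = 21.
Total: 21.

21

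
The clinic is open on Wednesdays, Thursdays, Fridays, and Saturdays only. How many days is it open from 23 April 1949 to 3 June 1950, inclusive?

23 April 1949 is a Saturday.
The range spans 407 days (inclusive of both endpoints).
407 = 7 × 58 + 1, so there are 58 full weeks plus 1 extra day.
Each full week contributes 4 days from the set (Wed, Thu, Fri, Sat): 58 × 4 = 232.
The 1 extra day is Sat — 1 of them qualifies.
Total: 232 + 1 = 233.

233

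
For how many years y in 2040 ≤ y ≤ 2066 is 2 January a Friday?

4

Day of week of January 2 in each year:
2040: Mon, 2041: Wed, 2042: Thu, 2043: Fri ✓, 2044: Sat, 2045: Mon, 2046: Tue, 2047: Wed, 2048: Thu, 2049: Sat, 2050: Sun, 2051: Mon, 2052: Tue, 2053: Thu, 2054: Fri ✓, 2055: Sat, 2056: Sun, 2057: Tue, 2058: Wed, 2059: Thu, 2060: Fri ✓, 2061: Sun, 2062: Mon, 2063: Tue, 2064: Wed, 2065: Fri ✓, 2066: Sat
Fridays: 2043, 2054, 2060, 2065.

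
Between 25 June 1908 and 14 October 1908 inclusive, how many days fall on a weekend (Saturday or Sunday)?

32

25 June 1908 is a Thursday.
From 25 June 1908 to 14 October 1908 is 112 days inclusive.
112 = 7 × 16, so the span is exactly 16 full weeks.
Each full week contributes 2 weekend days (Sat, Sun): 16 × 2 = 32.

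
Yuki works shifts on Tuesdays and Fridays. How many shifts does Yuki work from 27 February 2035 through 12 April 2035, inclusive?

13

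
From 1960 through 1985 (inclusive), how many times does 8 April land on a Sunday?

4

Day of week of April 8 in each year:
1960: Fri, 1961: Sat, 1962: Sun ✓, 1963: Mon, 1964: Wed, 1965: Thu, 1966: Fri, 1967: Sat, 1968: Mon, 1969: Tue, 1970: Wed, 1971: Thu, 1972: Sat, 1973: Sun ✓, 1974: Mon, 1975: Tue, 1976: Thu, 1977: Fri, 1978: Sat, 1979: Sun ✓, 1980: Tue, 1981: Wed, 1982: Thu, 1983: Fri, 1984: Sun ✓, 1985: Mon
Sundays: 1962, 1973, 1979, 1984.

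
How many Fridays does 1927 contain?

52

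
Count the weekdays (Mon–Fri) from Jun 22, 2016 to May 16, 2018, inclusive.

Jun 22, 2016 is a Wednesday.
From Jun 22, 2016 to May 16, 2018 is 694 days inclusive.
694 = 7 × 99 + 1, so there are 99 full weeks plus 1 extra day.
Each full week contributes 5 weekdays (Mon–Fri): 99 × 5 = 495.
The 1 extra day is Wed — 1 of them qualifies.
Total: 495 + 1 = 496.

496 weekdays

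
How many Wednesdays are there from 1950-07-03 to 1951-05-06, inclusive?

1950-07-03 is a Monday.
That's 308 days from start to end, counting both.
308 = 7 × 44, so the span is exactly 44 full weeks.
Each full week contributes one Wednesday: 44 so far.
Total: 44.

44 Wednesdays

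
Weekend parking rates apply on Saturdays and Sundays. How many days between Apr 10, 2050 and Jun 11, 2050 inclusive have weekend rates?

Apr 10, 2050 is a Sunday.
That's 63 days from start to end, counting both.
63 = 7 × 9, so the span is exactly 9 full weeks.
Each full week contributes 2 weekend days (Sat, Sun): 9 × 2 = 18.

18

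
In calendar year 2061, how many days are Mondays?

52

1 January 2061 is a Saturday.
The range spans 365 days (inclusive of both endpoints).
365 = 7 × 52 + 1, so there are 52 full weeks plus 1 extra day.
Each full week contributes one Monday: 52 so far.
The 1 extra day is Saturday — none qualify.
Total: 52 + 0 = 52.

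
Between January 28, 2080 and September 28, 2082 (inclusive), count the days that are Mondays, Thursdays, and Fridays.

January 28, 2080 is a Sunday.
The range spans 975 days (inclusive of both endpoints).
975 = 7 × 139 + 2, so there are 139 full weeks plus 2 extra days.
Each full week contributes 3 days from the set (Mon, Thu, Fri): 139 × 3 = 417.
The 2 extra days are Sunday, Monday — 1 of them qualifies.
Total: 417 + 1 = 418.

418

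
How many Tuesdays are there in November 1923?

1923-11-01 is a Thursday.
From 1923-11-01 to 1923-11-30 is 30 days inclusive.
30 = 7 × 4 + 2, so there are 4 full weeks plus 2 extra days.
Each full week contributes one Tuesday: 4 so far.
The 2 extra days are Thursday, Friday — none qualify.
Total: 4 + 0 = 4.

4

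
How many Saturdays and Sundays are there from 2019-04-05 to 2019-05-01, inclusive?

2019-04-05 is a Friday.
The range spans 27 days (inclusive of both endpoints).
27 = 7 × 3 + 6, so there are 3 full weeks plus 6 extra days.
Each full week contributes 2 weekend days (Sat, Sun): 3 × 2 = 6.
The 6 extra days are Friday, Saturday, Sunday, Monday, Tuesday, Wednesday — 2 of them qualify.
Total: 6 + 2 = 8.

8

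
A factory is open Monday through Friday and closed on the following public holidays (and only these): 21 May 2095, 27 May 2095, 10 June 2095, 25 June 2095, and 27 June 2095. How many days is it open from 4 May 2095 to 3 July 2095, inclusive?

4 May 2095 is a Wednesday.
From 4 May 2095 to 3 July 2095 is 61 days inclusive.
61 = 7 × 8 + 5, so there are 8 full weeks plus 5 extra days.
Each full week contributes 5 weekdays (Mon–Fri): 8 × 5 = 40.
The 5 extra days are Wednesday, Thursday, Friday, Saturday, Sunday — 3 of them qualify.
Total: 40 + 3 = 43.
Holidays: 21 May 2095 (Sat); 27 May 2095 (Fri); 10 June 2095 (Fri); 25 June 2095 (Sat); 27 June 2095 (Mon).
3 of the 5 holidays fall on weekdays; the rest are weekends and were already excluded.
Business days: 43 − 3 = 40.

40 working days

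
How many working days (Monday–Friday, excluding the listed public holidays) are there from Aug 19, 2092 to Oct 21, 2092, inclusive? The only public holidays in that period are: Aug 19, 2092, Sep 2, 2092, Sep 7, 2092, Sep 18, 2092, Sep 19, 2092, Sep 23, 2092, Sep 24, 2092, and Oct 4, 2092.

40

Aug 19, 2092 is a Tuesday.
From Aug 19, 2092 to Oct 21, 2092 is 64 days inclusive.
64 = 7 × 9 + 1, so there are 9 full weeks plus 1 extra day.
Each full week contributes 5 weekdays (Mon–Fri): 9 × 5 = 45.
The 1 extra day is Tue — 1 of them qualifies.
Total: 45 + 1 = 46.
Holidays: Aug 19, 2092 (Tue); Sep 2, 2092 (Tue); Sep 7, 2092 (Sun); Sep 18, 2092 (Thu); Sep 19, 2092 (Fri); Sep 23, 2092 (Tue); Sep 24, 2092 (Wed); Oct 4, 2092 (Sat).
6 of the 8 holidays fall on weekdays; the rest are weekends and were already excluded.
Business days: 46 − 6 = 40.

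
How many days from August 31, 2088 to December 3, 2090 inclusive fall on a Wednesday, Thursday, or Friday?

354

August 31, 2088 is a Tuesday.
The range spans 825 days (inclusive of both endpoints).
825 = 7 × 117 + 6, so there are 117 full weeks plus 6 extra days.
Each full week contributes 3 days from the set (Wed, Thu, Fri): 117 × 3 = 351.
The 6 extra days are Tue, Wed, Thu, Fri, Sat, Sun — 3 of them qualify.
Total: 351 + 3 = 354.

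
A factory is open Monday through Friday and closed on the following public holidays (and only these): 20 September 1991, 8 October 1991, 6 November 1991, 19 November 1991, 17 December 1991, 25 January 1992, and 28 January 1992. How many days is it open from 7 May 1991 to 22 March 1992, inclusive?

223 working days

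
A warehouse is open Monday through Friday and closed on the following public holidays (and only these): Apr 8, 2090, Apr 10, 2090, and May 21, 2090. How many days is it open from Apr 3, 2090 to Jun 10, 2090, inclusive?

49 working days

Apr 3, 2090 is a Monday.
The range spans 69 days (inclusive of both endpoints).
69 = 7 × 9 + 6, so there are 9 full weeks plus 6 extra days.
Each full week contributes 5 weekdays (Mon–Fri): 9 × 5 = 45.
The 6 extra days are Mon, Tue, Wed, Thu, Fri, Sat — 5 of them qualify.
Total: 45 + 5 = 50.
Holidays: Apr 8, 2090 (Sat); Apr 10, 2090 (Mon); May 21, 2090 (Sun).
1 of the 3 holidays fall on weekdays; the rest are weekends and were already excluded.
Business days: 50 − 1 = 49.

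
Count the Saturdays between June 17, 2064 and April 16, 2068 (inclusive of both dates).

200

June 17, 2064 is a Tuesday.
That's 1400 days from start to end, counting both.
1400 = 7 × 200, so the span is exactly 200 full weeks.
Each full week contributes one Saturday: 200 so far.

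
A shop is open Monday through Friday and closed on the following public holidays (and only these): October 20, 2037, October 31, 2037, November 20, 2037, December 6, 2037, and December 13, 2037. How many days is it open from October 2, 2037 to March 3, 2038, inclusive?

107 working days

October 2, 2037 is a Friday.
That's 153 days from start to end, counting both.
153 = 7 × 21 + 6, so there are 21 full weeks plus 6 extra days.
Each full week contributes 5 weekdays (Mon–Fri): 21 × 5 = 105.
The 6 extra days are Friday, Saturday, Sunday, Monday, Tuesday, Wednesday — 4 of them qualify.
Total: 105 + 4 = 109.
Holidays: October 20, 2037 (Tue); October 31, 2037 (Sat); November 20, 2037 (Fri); December 6, 2037 (Sun); December 13, 2037 (Sun).
2 of the 5 holidays fall on weekdays; the rest are weekends and were already excluded.
Business days: 109 − 2 = 107.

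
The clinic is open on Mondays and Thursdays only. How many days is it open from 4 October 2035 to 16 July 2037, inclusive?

4 October 2035 is a Thursday.
From 4 October 2035 to 16 July 2037 is 652 days inclusive.
652 = 7 × 93 + 1, so there are 93 full weeks plus 1 extra day.
Each full week contributes 2 days from the set (Mon, Thu): 93 × 2 = 186.
The 1 extra day is Thu — 1 of them qualifies.
Total: 186 + 1 = 187.

187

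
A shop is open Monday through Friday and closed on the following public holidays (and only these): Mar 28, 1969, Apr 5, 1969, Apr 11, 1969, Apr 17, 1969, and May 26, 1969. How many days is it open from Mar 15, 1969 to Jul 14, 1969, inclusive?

Mar 15, 1969 is a Saturday.
The range spans 122 days (inclusive of both endpoints).
122 = 7 × 17 + 3, so there are 17 full weeks plus 3 extra days.
Each full week contributes 5 weekdays (Mon–Fri): 17 × 5 = 85.
The 3 extra days are Sat, Sun, Mon — 1 of them qualifies.
Total: 85 + 1 = 86.
Holidays: Mar 28, 1969 (Fri); Apr 5, 1969 (Sat); Apr 11, 1969 (Fri); Apr 17, 1969 (Thu); May 26, 1969 (Mon).
4 of the 5 holidays fall on weekdays; the rest are weekends and were already excluded.
Business days: 86 − 4 = 82.

82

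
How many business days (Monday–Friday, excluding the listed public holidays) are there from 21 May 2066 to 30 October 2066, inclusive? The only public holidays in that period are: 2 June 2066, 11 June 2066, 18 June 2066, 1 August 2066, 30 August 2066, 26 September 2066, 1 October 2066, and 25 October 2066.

110 business days

21 May 2066 is a Friday.
That's 163 days from start to end, counting both.
163 = 7 × 23 + 2, so there are 23 full weeks plus 2 extra days.
Each full week contributes 5 weekdays (Mon–Fri): 23 × 5 = 115.
The 2 extra days are Fri, Sat — 1 of them qualifies.
Total: 115 + 1 = 116.
Holidays: 2 June 2066 (Wed); 11 June 2066 (Fri); 18 June 2066 (Fri); 1 August 2066 (Sun); 30 August 2066 (Mon); 26 September 2066 (Sun); 1 October 2066 (Fri); 25 October 2066 (Mon).
6 of the 8 holidays fall on weekdays; the rest are weekends and were already excluded.
Business days: 116 − 6 = 110.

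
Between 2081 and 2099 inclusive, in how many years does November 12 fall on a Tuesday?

Day of week of November 12 in each year:
2081: Wed, 2082: Thu, 2083: Fri, 2084: Sun, 2085: Mon, 2086: Tue ✓, 2087: Wed, 2088: Fri, 2089: Sat, 2090: Sun, 2091: Mon, 2092: Wed, 2093: Thu, 2094: Fri, 2095: Sat, 2096: Mon, 2097: Tue ✓, 2098: Wed, 2099: Thu
Tuesdays: 2086, 2097.

2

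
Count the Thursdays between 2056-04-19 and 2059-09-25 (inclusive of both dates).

180 Thursdays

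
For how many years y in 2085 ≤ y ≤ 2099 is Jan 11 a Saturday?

Day of week of January 11 in each year:
2085: Thu, 2086: Fri, 2087: Sat ✓, 2088: Sun, 2089: Tue, 2090: Wed, 2091: Thu, 2092: Fri, 2093: Sun, 2094: Mon, 2095: Tue, 2096: Wed, 2097: Fri, 2098: Sat ✓, 2099: Sun
Saturdays: 2087, 2098.

2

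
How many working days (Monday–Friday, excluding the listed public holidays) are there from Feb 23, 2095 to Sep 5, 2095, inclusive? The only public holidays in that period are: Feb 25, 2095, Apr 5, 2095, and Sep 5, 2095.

Feb 23, 2095 is a Wednesday.
The range spans 195 days (inclusive of both endpoints).
195 = 7 × 27 + 6, so there are 27 full weeks plus 6 extra days.
Each full week contributes 5 weekdays (Mon–Fri): 27 × 5 = 135.
The 6 extra days are Wednesday, Thursday, Friday, Saturday, Sunday, Monday — 4 of them qualify.
Total: 135 + 4 = 139.
Holidays: Feb 25, 2095 (Fri); Apr 5, 2095 (Tue); Sep 5, 2095 (Mon).
All 3 holidays fall on weekdays, so subtract 3.
Business days: 139 − 3 = 136.

136 working days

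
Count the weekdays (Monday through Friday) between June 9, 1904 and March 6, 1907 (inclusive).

715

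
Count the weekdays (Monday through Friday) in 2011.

260

Jan 1, 2011 is a Saturday.
The range spans 365 days (inclusive of both endpoints).
365 = 7 × 52 + 1, so there are 52 full weeks plus 1 extra day.
Each full week contributes 5 weekdays (Mon–Fri): 52 × 5 = 260.
The 1 extra day is Sat — none qualify.
Total: 260 + 0 = 260.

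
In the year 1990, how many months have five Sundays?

4

A month has five Sundays exactly when Sunday falls within its first (length − 28) days.
Jan: 31 days, starts Mon → 5 of Mon, Tue, Wed
Feb: 28 days, starts Thu → 5 of (none)
Mar: 31 days, starts Thu → 5 of Thu, Fri, Sat
Apr: 30 days, starts Sun → 5 of Sun, Mon ✓
May: 31 days, starts Tue → 5 of Tue, Wed, Thu
Jun: 30 days, starts Fri → 5 of Fri, Sat
Jul: 31 days, starts Sun → 5 of Sun, Mon, Tue ✓
Aug: 31 days, starts Wed → 5 of Wed, Thu, Fri
Sep: 30 days, starts Sat → 5 of Sat, Sun ✓
Oct: 31 days, starts Mon → 5 of Mon, Tue, Wed
Nov: 30 days, starts Thu → 5 of Thu, Fri
Dec: 31 days, starts Sat → 5 of Sat, Sun, Mon ✓
Months with five Sundays: Apr, Jul, Sep, Dec.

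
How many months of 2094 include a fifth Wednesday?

A month has five Wednesdays exactly when Wednesday falls within its first (length − 28) days.
Jan: 31 days, starts Fri → 5 of Fri, Sat, Sun
Feb: 28 days, starts Mon → 5 of (none)
Mar: 31 days, starts Mon → 5 of Mon, Tue, Wed ✓
Apr: 30 days, starts Thu → 5 of Thu, Fri
May: 31 days, starts Sat → 5 of Sat, Sun, Mon
Jun: 30 days, starts Tue → 5 of Tue, Wed ✓
Jul: 31 days, starts Thu → 5 of Thu, Fri, Sat
Aug: 31 days, starts Sun → 5 of Sun, Mon, Tue
Sep: 30 days, starts Wed → 5 of Wed, Thu ✓
Oct: 31 days, starts Fri → 5 of Fri, Sat, Sun
Nov: 30 days, starts Mon → 5 of Mon, Tue
Dec: 31 days, starts Wed → 5 of Wed, Thu, Fri ✓
Months with five Wednesdays: Mar, Jun, Sep, Dec.

4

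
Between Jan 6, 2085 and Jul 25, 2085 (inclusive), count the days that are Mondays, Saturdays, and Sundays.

Jan 6, 2085 is a Saturday.
That's 201 days from start to end, counting both.
201 = 7 × 28 + 5, so there are 28 full weeks plus 5 extra days.
Each full week contributes 3 days from the set (Mon, Sat, Sun): 28 × 3 = 84.
The 5 extra days are Sat, Sun, Mon, Tue, Wed — 3 of them qualify.
Total: 84 + 3 = 87.

87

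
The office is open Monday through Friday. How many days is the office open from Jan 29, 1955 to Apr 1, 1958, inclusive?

827 weekdays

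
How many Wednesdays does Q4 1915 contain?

October 1, 1915 is a Friday.
That's 92 days from start to end, counting both.
92 = 7 × 13 + 1, so there are 13 full weeks plus 1 extra day.
Each full week contributes one Wednesday: 13 so far.
The 1 extra day is Fri — none qualify.
Total: 13 + 0 = 13.

13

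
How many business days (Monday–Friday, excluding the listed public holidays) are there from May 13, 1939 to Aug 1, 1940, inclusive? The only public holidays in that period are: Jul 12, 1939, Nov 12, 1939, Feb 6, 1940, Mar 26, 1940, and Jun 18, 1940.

May 13, 1939 is a Saturday.
From May 13, 1939 to Aug 1, 1940 is 447 days inclusive.
447 = 7 × 63 + 6, so there are 63 full weeks plus 6 extra days.
Each full week contributes 5 weekdays (Mon–Fri): 63 × 5 = 315.
The 6 extra days are Sat, Sun, Mon, Tue, Wed, Thu — 4 of them qualify.
Total: 315 + 4 = 319.
Holidays: Jul 12, 1939 (Wed); Nov 12, 1939 (Sun); Feb 6, 1940 (Tue); Mar 26, 1940 (Tue); Jun 18, 1940 (Tue).
4 of the 5 holidays fall on weekdays; the rest are weekends and were already excluded.
Business days: 319 − 4 = 315.

315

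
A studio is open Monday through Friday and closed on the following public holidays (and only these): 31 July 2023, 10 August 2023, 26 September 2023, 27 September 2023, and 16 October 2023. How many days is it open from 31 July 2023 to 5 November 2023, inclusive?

31 July 2023 is a Monday.
From 31 July 2023 to 5 November 2023 is 98 days inclusive.
98 = 7 × 14, so the span is exactly 14 full weeks.
Each full week contributes 5 weekdays (Mon–Fri): 14 × 5 = 70.
Holidays: 31 July 2023 (Mon); 10 August 2023 (Thu); 26 September 2023 (Tue); 27 September 2023 (Wed); 16 October 2023 (Mon).
All 5 holidays fall on weekdays, so subtract 5.
Business days: 70 − 5 = 65.

65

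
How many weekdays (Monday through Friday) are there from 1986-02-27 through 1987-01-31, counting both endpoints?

1986-02-27 is a Thursday.
The range spans 339 days (inclusive of both endpoints).
339 = 7 × 48 + 3, so there are 48 full weeks plus 3 extra days.
Each full week contributes 5 weekdays (Mon–Fri): 48 × 5 = 240.
The 3 extra days are Thu, Fri, Sat — 2 of them qualify.
Total: 240 + 2 = 242.

242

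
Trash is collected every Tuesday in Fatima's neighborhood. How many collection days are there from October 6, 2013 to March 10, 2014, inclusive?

22

October 6, 2013 is a Sunday.
From October 6, 2013 to March 10, 2014 is 156 days inclusive.
156 = 7 × 22 + 2, so there are 22 full weeks plus 2 extra days.
Each full week contributes one Tuesday: 22 so far.
The 2 extra days are Sun, Mon — none qualify.
Total: 22 + 0 = 22.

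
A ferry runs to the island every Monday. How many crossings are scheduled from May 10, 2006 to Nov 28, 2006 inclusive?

May 10, 2006 is a Wednesday.
From May 10, 2006 to Nov 28, 2006 is 203 days inclusive.
203 = 7 × 29, so the span is exactly 29 full weeks.
Each full week contributes one Monday: 29 so far.

29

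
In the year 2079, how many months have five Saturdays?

4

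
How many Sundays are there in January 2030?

January 1, 2030 is a Tuesday.
That's 31 days from start to end, counting both.
31 = 7 × 4 + 3, so there are 4 full weeks plus 3 extra days.
Each full week contributes one Sunday: 4 so far.
The 3 extra days are Tue, Wed, Thu — none qualify.
Total: 4 + 0 = 4.

4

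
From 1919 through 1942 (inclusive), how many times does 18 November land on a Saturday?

3

Day of week of November 18 in each year:
1919: Tue, 1920: Thu, 1921: Fri, 1922: Sat ✓, 1923: Sun, 1924: Tue, 1925: Wed, 1926: Thu, 1927: Fri, 1928: Sun, 1929: Mon, 1930: Tue, 1931: Wed, 1932: Fri, 1933: Sat ✓, 1934: Sun, 1935: Mon, 1936: Wed, 1937: Thu, 1938: Fri, 1939: Sat ✓, 1940: Mon, 1941: Tue, 1942: Wed
Saturdays: 1922, 1933, 1939.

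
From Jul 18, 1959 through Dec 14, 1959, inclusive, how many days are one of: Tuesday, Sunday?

Jul 18, 1959 is a Saturday.
From Jul 18, 1959 to Dec 14, 1959 is 150 days inclusive.
150 = 7 × 21 + 3, so there are 21 full weeks plus 3 extra days.
Each full week contributes 2 days from the set (Tue, Sun): 21 × 2 = 42.
The 3 extra days are Sat, Sun, Mon — 1 of them qualifies.
Total: 42 + 1 = 43.

43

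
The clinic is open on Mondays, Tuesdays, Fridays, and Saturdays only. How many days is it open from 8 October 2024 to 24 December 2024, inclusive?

8 October 2024 is a Tuesday.
The range spans 78 days (inclusive of both endpoints).
78 = 7 × 11 + 1, so there are 11 full weeks plus 1 extra day.
Each full week contributes 4 days from the set (Mon, Tue, Fri, Sat): 11 × 4 = 44.
The 1 extra day is Tue — 1 of them qualifies.
Total: 44 + 1 = 45.

45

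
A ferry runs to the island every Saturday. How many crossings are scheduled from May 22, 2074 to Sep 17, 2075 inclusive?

May 22, 2074 is a Tuesday.
From May 22, 2074 to Sep 17, 2075 is 484 days inclusive.
484 = 7 × 69 + 1, so there are 69 full weeks plus 1 extra day.
Each full week contributes one Saturday: 69 so far.
The 1 extra day is Tue — none qualify.
Total: 69 + 0 = 69.

69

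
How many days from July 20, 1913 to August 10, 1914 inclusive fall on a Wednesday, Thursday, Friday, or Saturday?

July 20, 1913 is a Sunday.
The range spans 387 days (inclusive of both endpoints).
387 = 7 × 55 + 2, so there are 55 full weeks plus 2 extra days.
Each full week contributes 4 days from the set (Wed, Thu, Fri, Sat): 55 × 4 = 220.
The 2 extra days are Sun, Mon — none qualify.
Total: 220 + 0 = 220.

220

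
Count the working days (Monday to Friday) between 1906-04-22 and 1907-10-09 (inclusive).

383 weekdays

1906-04-22 is a Sunday.
That's 536 days from start to end, counting both.
536 = 7 × 76 + 4, so there are 76 full weeks plus 4 extra days.
Each full week contributes 5 weekdays (Mon–Fri): 76 × 5 = 380.
The 4 extra days are Sunday, Monday, Tuesday, Wednesday — 3 of them qualify.
Total: 380 + 3 = 383.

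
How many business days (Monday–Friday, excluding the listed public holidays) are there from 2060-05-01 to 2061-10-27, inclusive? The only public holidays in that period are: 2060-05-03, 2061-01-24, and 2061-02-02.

386 business days

2060-05-01 is a Saturday.
That's 545 days from start to end, counting both.
545 = 7 × 77 + 6, so there are 77 full weeks plus 6 extra days.
Each full week contributes 5 weekdays (Mon–Fri): 77 × 5 = 385.
The 6 extra days are Sat, Sun, Mon, Tue, Wed, Thu — 4 of them qualify.
Total: 385 + 4 = 389.
Holidays: 2060-05-03 (Mon); 2061-01-24 (Mon); 2061-02-02 (Wed).
All 3 holidays fall on weekdays, so subtract 3.
Business days: 389 − 3 = 386.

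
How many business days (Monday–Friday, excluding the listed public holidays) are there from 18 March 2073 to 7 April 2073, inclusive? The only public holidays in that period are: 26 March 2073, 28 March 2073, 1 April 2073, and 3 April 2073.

18 March 2073 is a Saturday.
The range spans 21 days (inclusive of both endpoints).
21 = 7 × 3, so the span is exactly 3 full weeks.
Each full week contributes 5 weekdays (Mon–Fri): 3 × 5 = 15.
Holidays: 26 March 2073 (Sun); 28 March 2073 (Tue); 1 April 2073 (Sat); 3 April 2073 (Mon).
2 of the 4 holidays fall on weekdays; the rest are weekends and were already excluded.
Business days: 15 − 2 = 13.

13 business days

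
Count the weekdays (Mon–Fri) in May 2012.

2012-05-01 is a Tuesday.
The range spans 31 days (inclusive of both endpoints).
31 = 7 × 4 + 3, so there are 4 full weeks plus 3 extra days.
Each full week contributes 5 weekdays (Mon–Fri): 4 × 5 = 20.
The 3 extra days are Tuesday, Wednesday, Thursday — 3 of them qualify.
Total: 20 + 3 = 23.

23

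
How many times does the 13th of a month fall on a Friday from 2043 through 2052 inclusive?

18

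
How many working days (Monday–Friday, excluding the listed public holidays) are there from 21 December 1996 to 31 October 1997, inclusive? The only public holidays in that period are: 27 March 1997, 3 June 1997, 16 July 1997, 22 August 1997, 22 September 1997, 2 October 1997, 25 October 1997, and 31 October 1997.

218

21 December 1996 is a Saturday.
From 21 December 1996 to 31 October 1997 is 315 days inclusive.
315 = 7 × 45, so the span is exactly 45 full weeks.
Each full week contributes 5 weekdays (Mon–Fri): 45 × 5 = 225.
Holidays: 27 March 1997 (Thu); 3 June 1997 (Tue); 16 July 1997 (Wed); 22 August 1997 (Fri); 22 September 1997 (Mon); 2 October 1997 (Thu); 25 October 1997 (Sat); 31 October 1997 (Fri).
7 of the 8 holidays fall on weekdays; the rest are weekends and were already excluded.
Business days: 225 − 7 = 218.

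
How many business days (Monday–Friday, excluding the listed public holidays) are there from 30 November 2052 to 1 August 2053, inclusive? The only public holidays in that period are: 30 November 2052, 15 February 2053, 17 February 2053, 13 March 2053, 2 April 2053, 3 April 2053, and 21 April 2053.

30 November 2052 is a Saturday.
That's 245 days from start to end, counting both.
245 = 7 × 35, so the span is exactly 35 full weeks.
Each full week contributes 5 weekdays (Mon–Fri): 35 × 5 = 175.
Total: 175.
Holidays: 30 November 2052 (Sat); 15 February 2053 (Sat); 17 February 2053 (Mon); 13 March 2053 (Thu); 2 April 2053 (Wed); 3 April 2053 (Thu); 21 April 2053 (Mon).
5 of the 7 holidays fall on weekdays; the rest are weekends and were already excluded.
Business days: 175 − 5 = 170.

170 business days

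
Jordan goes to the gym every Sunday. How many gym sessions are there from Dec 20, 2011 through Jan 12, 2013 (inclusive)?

Dec 20, 2011 is a Tuesday.
From Dec 20, 2011 to Jan 12, 2013 is 390 days inclusive.
390 = 7 × 55 + 5, so there are 55 full weeks plus 5 extra days.
Each full week contributes one Sunday: 55 so far.
The 5 extra days are Tuesday, Wednesday, Thursday, Friday, Saturday — none qualify.
Total: 55 + 0 = 55.

55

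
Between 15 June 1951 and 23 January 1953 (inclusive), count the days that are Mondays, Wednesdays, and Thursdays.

252

15 June 1951 is a Friday.
From 15 June 1951 to 23 January 1953 is 589 days inclusive.
589 = 7 × 84 + 1, so there are 84 full weeks plus 1 extra day.
Each full week contributes 3 days from the set (Mon, Wed, Thu): 84 × 3 = 252.
The 1 extra day is Friday — none qualify.
Total: 252 + 0 = 252.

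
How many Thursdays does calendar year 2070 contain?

52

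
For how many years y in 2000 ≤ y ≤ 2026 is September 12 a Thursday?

Day of week of September 12 in each year:
2000: Tue, 2001: Wed, 2002: Thu ✓, 2003: Fri, 2004: Sun, 2005: Mon, 2006: Tue, 2007: Wed, 2008: Fri, 2009: Sat, 2010: Sun, 2011: Mon, 2012: Wed, 2013: Thu ✓, 2014: Fri, 2015: Sat, 2016: Mon, 2017: Tue, 2018: Wed, 2019: Thu ✓, 2020: Sat, 2021: Sun, 2022: Mon, 2023: Tue, 2024: Thu ✓, 2025: Fri, 2026: Sat
Thursdays: 2002, 2013, 2019, 2024.

4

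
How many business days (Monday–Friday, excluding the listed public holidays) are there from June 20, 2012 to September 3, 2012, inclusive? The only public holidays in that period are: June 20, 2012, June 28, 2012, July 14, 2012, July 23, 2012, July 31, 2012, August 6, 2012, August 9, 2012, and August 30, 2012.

June 20, 2012 is a Wednesday.
From June 20, 2012 to September 3, 2012 is 76 days inclusive.
76 = 7 × 10 + 6, so there are 10 full weeks plus 6 extra days.
Each full week contributes 5 weekdays (Mon–Fri): 10 × 5 = 50.
The 6 extra days are Wed, Thu, Fri, Sat, Sun, Mon — 4 of them qualify.
Total: 50 + 4 = 54.
Holidays: June 20, 2012 (Wed); June 28, 2012 (Thu); July 14, 2012 (Sat); July 23, 2012 (Mon); July 31, 2012 (Tue); August 6, 2012 (Mon); August 9, 2012 (Thu); August 30, 2012 (Thu).
7 of the 8 holidays fall on weekdays; the rest are weekends and were already excluded.
Business days: 54 − 7 = 47.

47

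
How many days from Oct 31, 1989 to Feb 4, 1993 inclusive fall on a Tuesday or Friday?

Oct 31, 1989 is a Tuesday.
The range spans 1193 days (inclusive of both endpoints).
1193 = 7 × 170 + 3, so there are 170 full weeks plus 3 extra days.
Each full week contributes 2 days from the set (Tue, Fri): 170 × 2 = 340.
The 3 extra days are Tue, Wed, Thu — 1 of them qualifies.
Total: 340 + 1 = 341.

341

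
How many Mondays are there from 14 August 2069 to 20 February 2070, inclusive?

27

14 August 2069 is a Wednesday.
That's 191 days from start to end, counting both.
191 = 7 × 27 + 2, so there are 27 full weeks plus 2 extra days.
Each full week contributes one Monday: 27 so far.
The 2 extra days are Wednesday, Thursday — none qualify.
Total: 27 + 0 = 27.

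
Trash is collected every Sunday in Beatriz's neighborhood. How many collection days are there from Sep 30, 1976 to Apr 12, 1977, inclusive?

Sep 30, 1976 is a Thursday.
From Sep 30, 1976 to Apr 12, 1977 is 195 days inclusive.
195 = 7 × 27 + 6, so there are 27 full weeks plus 6 extra days.
Each full week contributes one Sunday: 27 so far.
The 6 extra days are Thursday, Friday, Saturday, Sunday, Monday, Tuesday — 1 of them qualifies.
Total: 27 + 1 = 28.

28 Sundays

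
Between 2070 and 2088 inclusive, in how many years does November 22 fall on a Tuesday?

Day of week of November 22 in each year:
2070: Sat, 2071: Sun, 2072: Tue ✓, 2073: Wed, 2074: Thu, 2075: Fri, 2076: Sun, 2077: Mon, 2078: Tue ✓, 2079: Wed, 2080: Fri, 2081: Sat, 2082: Sun, 2083: Mon, 2084: Wed, 2085: Thu, 2086: Fri, 2087: Sat, 2088: Mon
Tuesdays: 2072, 2078.

2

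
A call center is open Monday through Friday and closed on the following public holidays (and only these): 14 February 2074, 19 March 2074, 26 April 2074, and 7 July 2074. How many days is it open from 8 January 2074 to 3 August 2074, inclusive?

147

8 January 2074 is a Monday.
The range spans 208 days (inclusive of both endpoints).
208 = 7 × 29 + 5, so there are 29 full weeks plus 5 extra days.
Each full week contributes 5 weekdays (Mon–Fri): 29 × 5 = 145.
The 5 extra days are Monday, Tuesday, Wednesday, Thursday, Friday — 5 of them qualify.
Total: 145 + 5 = 150.
Holidays: 14 February 2074 (Wed); 19 March 2074 (Mon); 26 April 2074 (Thu); 7 July 2074 (Sat).
3 of the 4 holidays fall on weekdays; the rest are weekends and were already excluded.
Business days: 150 − 3 = 147.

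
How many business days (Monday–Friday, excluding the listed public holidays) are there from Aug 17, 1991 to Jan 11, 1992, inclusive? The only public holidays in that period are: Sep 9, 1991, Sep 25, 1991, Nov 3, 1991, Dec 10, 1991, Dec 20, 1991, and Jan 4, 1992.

101 business days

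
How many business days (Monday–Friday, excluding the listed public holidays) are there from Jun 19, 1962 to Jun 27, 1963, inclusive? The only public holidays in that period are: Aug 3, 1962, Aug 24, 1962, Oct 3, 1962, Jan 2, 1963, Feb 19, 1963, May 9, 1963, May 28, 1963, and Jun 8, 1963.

261 business days

Jun 19, 1962 is a Tuesday.
That's 374 days from start to end, counting both.
374 = 7 × 53 + 3, so there are 53 full weeks plus 3 extra days.
Each full week contributes 5 weekdays (Mon–Fri): 53 × 5 = 265.
The 3 extra days are Tuesday, Wednesday, Thursday — 3 of them qualify.
Total: 265 + 3 = 268.
Holidays: Aug 3, 1962 (Fri); Aug 24, 1962 (Fri); Oct 3, 1962 (Wed); Jan 2, 1963 (Wed); Feb 19, 1963 (Tue); May 9, 1963 (Thu); May 28, 1963 (Tue); Jun 8, 1963 (Sat).
7 of the 8 holidays fall on weekdays; the rest are weekends and were already excluded.
Business days: 268 − 7 = 261.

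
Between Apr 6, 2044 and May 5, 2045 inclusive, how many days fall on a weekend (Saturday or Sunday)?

Apr 6, 2044 is a Wednesday.
The range spans 395 days (inclusive of both endpoints).
395 = 7 × 56 + 3, so there are 56 full weeks plus 3 extra days.
Each full week contributes 2 weekend days (Sat, Sun): 56 × 2 = 112.
The 3 extra days are Wednesday, Thursday, Friday — none qualify.
Total: 112 + 0 = 112.

112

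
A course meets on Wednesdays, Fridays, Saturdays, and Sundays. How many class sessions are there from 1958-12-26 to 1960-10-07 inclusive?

1958-12-26 is a Friday.
That's 652 days from start to end, counting both.
652 = 7 × 93 + 1, so there are 93 full weeks plus 1 extra day.
Each full week contributes 4 days from the set (Wed, Fri, Sat, Sun): 93 × 4 = 372.
The 1 extra day is Friday — 1 of them qualifies.
Total: 372 + 1 = 373.

373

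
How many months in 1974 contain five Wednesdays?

A month has five Wednesdays exactly when Wednesday falls within its first (length − 28) days.
Jan: 31 days, starts Tue → 5 of Tue, Wed, Thu ✓
Feb: 28 days, starts Fri → 5 of (none)
Mar: 31 days, starts Fri → 5 of Fri, Sat, Sun
Apr: 30 days, starts Mon → 5 of Mon, Tue
May: 31 days, starts Wed → 5 of Wed, Thu, Fri ✓
Jun: 30 days, starts Sat → 5 of Sat, Sun
Jul: 31 days, starts Mon → 5 of Mon, Tue, Wed ✓
Aug: 31 days, starts Thu → 5 of Thu, Fri, Sat
Sep: 30 days, starts Sun → 5 of Sun, Mon
Oct: 31 days, starts Tue → 5 of Tue, Wed, Thu ✓
Nov: 30 days, starts Fri → 5 of Fri, Sat
Dec: 31 days, starts Sun → 5 of Sun, Mon, Tue
Months with five Wednesdays: Jan, May, Jul, Oct.

4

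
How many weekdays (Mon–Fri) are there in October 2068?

Oct 1, 2068 is a Monday.
From Oct 1, 2068 to Oct 31, 2068 is 31 days inclusive.
31 = 7 × 4 + 3, so there are 4 full weeks plus 3 extra days.
Each full week contributes 5 weekdays (Mon–Fri): 4 × 5 = 20.
The 3 extra days are Monday, Tuesday, Wednesday — 3 of them qualify.
Total: 20 + 3 = 23.

23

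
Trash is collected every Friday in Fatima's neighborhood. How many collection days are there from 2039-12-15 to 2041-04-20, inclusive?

71 Fridays

2039-12-15 is a Thursday.
From 2039-12-15 to 2041-04-20 is 493 days inclusive.
493 = 7 × 70 + 3, so there are 70 full weeks plus 3 extra days.
Each full week contributes one Friday: 70 so far.
The 3 extra days are Thu, Fri, Sat — 1 of them qualifies.
Total: 70 + 1 = 71.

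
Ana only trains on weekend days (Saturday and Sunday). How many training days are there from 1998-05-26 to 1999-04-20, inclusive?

1998-05-26 is a Tuesday.
From 1998-05-26 to 1999-04-20 is 330 days inclusive.
330 = 7 × 47 + 1, so there are 47 full weeks plus 1 extra day.
Each full week contributes 2 weekend days (Sat, Sun): 47 × 2 = 94.
The 1 extra day is Tuesday — none qualify.
Total: 94 + 0 = 94.

94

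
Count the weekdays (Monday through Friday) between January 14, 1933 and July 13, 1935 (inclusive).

January 14, 1933 is a Saturday.
From January 14, 1933 to July 13, 1935 is 911 days inclusive.
911 = 7 × 130 + 1, so there are 130 full weeks plus 1 extra day.
Each full week contributes 5 weekdays (Mon–Fri): 130 × 5 = 650.
The 1 extra day is Saturday — none qualify.
Total: 650 + 0 = 650.

650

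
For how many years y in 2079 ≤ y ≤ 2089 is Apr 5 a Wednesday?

Day of week of April 5 in each year:
2079: Wed ✓, 2080: Fri, 2081: Sat, 2082: Sun, 2083: Mon, 2084: Wed ✓, 2085: Thu, 2086: Fri, 2087: Sat, 2088: Mon, 2089: Tue
Wednesdays: 2079, 2084.

2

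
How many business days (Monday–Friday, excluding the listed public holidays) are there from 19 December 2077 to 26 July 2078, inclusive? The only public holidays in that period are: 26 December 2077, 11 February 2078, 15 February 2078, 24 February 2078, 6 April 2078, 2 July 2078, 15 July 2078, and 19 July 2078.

151 business days

19 December 2077 is a Sunday.
That's 220 days from start to end, counting both.
220 = 7 × 31 + 3, so there are 31 full weeks plus 3 extra days.
Each full week contributes 5 weekdays (Mon–Fri): 31 × 5 = 155.
The 3 extra days are Sunday, Monday, Tuesday — 2 of them qualify.
Total: 155 + 2 = 157.
Holidays: 26 December 2077 (Sun); 11 February 2078 (Fri); 15 February 2078 (Tue); 24 February 2078 (Thu); 6 April 2078 (Wed); 2 July 2078 (Sat); 15 July 2078 (Fri); 19 July 2078 (Tue).
6 of the 8 holidays fall on weekdays; the rest are weekends and were already excluded.
Business days: 157 − 6 = 151.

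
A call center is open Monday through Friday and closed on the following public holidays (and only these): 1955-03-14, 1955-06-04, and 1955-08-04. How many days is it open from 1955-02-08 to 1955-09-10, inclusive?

152

1955-02-08 is a Tuesday.
From 1955-02-08 to 1955-09-10 is 215 days inclusive.
215 = 7 × 30 + 5, so there are 30 full weeks plus 5 extra days.
Each full week contributes 5 weekdays (Mon–Fri): 30 × 5 = 150.
The 5 extra days are Tuesday, Wednesday, Thursday, Friday, Saturday — 4 of them qualify.
Total: 150 + 4 = 154.
Holidays: 1955-03-14 (Mon); 1955-06-04 (Sat); 1955-08-04 (Thu).
2 of the 3 holidays fall on weekdays; the rest are weekends and were already excluded.
Business days: 154 − 2 = 152.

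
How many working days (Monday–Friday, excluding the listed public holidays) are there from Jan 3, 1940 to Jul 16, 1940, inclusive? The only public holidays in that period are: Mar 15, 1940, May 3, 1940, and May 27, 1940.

Jan 3, 1940 is a Wednesday.
The range spans 196 days (inclusive of both endpoints).
196 = 7 × 28, so the span is exactly 28 full weeks.
Each full week contributes 5 weekdays (Mon–Fri): 28 × 5 = 140.
Holidays: Mar 15, 1940 (Fri); May 3, 1940 (Fri); May 27, 1940 (Mon).
All 3 holidays fall on weekdays, so subtract 3.
Business days: 140 − 3 = 137.

137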